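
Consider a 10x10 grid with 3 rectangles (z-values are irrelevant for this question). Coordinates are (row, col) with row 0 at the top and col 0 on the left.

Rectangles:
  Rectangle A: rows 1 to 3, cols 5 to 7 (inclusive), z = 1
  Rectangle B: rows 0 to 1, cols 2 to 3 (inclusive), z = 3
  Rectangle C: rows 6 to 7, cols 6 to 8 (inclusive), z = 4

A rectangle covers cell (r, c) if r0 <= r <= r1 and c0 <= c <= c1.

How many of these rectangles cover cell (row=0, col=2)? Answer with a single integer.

Answer: 1

Derivation:
Check cell (0,2):
  A: rows 1-3 cols 5-7 -> outside (row miss)
  B: rows 0-1 cols 2-3 -> covers
  C: rows 6-7 cols 6-8 -> outside (row miss)
Count covering = 1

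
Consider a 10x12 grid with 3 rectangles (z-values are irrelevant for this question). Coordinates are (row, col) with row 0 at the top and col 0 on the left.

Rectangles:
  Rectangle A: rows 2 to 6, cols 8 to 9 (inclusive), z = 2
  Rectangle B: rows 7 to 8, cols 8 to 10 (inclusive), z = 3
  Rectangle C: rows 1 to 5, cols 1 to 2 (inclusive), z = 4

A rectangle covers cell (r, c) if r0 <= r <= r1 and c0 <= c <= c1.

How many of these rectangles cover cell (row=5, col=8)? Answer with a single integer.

Check cell (5,8):
  A: rows 2-6 cols 8-9 -> covers
  B: rows 7-8 cols 8-10 -> outside (row miss)
  C: rows 1-5 cols 1-2 -> outside (col miss)
Count covering = 1

Answer: 1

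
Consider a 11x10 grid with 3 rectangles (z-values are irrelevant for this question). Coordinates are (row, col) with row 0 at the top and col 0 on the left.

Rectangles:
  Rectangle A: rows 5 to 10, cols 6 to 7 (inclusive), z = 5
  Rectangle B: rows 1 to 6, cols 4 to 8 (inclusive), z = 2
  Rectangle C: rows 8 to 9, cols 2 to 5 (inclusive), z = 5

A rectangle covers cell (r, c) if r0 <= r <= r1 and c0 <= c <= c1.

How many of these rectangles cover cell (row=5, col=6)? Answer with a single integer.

Answer: 2

Derivation:
Check cell (5,6):
  A: rows 5-10 cols 6-7 -> covers
  B: rows 1-6 cols 4-8 -> covers
  C: rows 8-9 cols 2-5 -> outside (row miss)
Count covering = 2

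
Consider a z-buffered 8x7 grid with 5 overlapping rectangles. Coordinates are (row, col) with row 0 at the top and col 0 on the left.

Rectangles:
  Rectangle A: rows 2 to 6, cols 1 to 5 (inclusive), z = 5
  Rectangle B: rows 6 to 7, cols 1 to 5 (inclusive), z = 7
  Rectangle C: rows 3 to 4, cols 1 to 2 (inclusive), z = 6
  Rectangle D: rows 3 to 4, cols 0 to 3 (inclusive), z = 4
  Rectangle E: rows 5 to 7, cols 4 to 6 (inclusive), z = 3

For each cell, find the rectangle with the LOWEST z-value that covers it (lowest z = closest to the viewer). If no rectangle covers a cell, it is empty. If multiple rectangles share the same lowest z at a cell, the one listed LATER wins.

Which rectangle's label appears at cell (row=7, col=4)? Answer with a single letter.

Check cell (7,4):
  A: rows 2-6 cols 1-5 -> outside (row miss)
  B: rows 6-7 cols 1-5 z=7 -> covers; best now B (z=7)
  C: rows 3-4 cols 1-2 -> outside (row miss)
  D: rows 3-4 cols 0-3 -> outside (row miss)
  E: rows 5-7 cols 4-6 z=3 -> covers; best now E (z=3)
Winner: E at z=3

Answer: E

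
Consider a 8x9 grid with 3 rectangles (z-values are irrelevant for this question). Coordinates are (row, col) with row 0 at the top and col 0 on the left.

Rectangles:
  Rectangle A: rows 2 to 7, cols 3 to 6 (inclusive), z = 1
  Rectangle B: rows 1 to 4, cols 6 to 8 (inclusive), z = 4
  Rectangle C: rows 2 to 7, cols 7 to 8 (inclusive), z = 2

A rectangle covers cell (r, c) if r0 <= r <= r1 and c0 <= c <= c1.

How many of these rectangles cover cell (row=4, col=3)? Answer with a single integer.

Answer: 1

Derivation:
Check cell (4,3):
  A: rows 2-7 cols 3-6 -> covers
  B: rows 1-4 cols 6-8 -> outside (col miss)
  C: rows 2-7 cols 7-8 -> outside (col miss)
Count covering = 1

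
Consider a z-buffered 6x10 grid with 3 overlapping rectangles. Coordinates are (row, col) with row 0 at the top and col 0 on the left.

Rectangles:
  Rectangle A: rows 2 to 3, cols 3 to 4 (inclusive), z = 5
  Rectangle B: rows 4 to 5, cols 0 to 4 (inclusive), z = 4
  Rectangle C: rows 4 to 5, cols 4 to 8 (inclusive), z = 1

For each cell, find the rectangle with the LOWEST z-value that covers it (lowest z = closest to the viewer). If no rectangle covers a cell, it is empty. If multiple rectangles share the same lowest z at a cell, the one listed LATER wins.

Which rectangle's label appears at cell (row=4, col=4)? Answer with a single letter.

Answer: C

Derivation:
Check cell (4,4):
  A: rows 2-3 cols 3-4 -> outside (row miss)
  B: rows 4-5 cols 0-4 z=4 -> covers; best now B (z=4)
  C: rows 4-5 cols 4-8 z=1 -> covers; best now C (z=1)
Winner: C at z=1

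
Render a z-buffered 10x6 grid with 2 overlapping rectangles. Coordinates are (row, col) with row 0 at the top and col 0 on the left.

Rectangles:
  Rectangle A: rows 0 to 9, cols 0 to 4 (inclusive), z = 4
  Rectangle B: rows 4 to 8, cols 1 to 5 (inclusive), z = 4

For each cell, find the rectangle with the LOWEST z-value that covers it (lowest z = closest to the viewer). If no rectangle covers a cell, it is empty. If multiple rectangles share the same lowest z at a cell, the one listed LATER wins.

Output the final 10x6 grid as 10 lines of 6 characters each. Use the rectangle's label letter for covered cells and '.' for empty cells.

AAAAA.
AAAAA.
AAAAA.
AAAAA.
ABBBBB
ABBBBB
ABBBBB
ABBBBB
ABBBBB
AAAAA.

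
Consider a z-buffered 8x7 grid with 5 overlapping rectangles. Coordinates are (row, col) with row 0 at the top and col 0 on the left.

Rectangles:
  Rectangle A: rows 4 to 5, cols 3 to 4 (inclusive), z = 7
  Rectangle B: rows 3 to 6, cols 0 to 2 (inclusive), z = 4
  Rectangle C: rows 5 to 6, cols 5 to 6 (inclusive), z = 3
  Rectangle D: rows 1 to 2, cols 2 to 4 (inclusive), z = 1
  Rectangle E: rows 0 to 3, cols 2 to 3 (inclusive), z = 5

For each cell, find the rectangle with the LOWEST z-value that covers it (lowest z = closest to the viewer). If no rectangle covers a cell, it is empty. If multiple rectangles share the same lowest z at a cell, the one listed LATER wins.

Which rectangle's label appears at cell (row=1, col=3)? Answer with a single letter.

Check cell (1,3):
  A: rows 4-5 cols 3-4 -> outside (row miss)
  B: rows 3-6 cols 0-2 -> outside (row miss)
  C: rows 5-6 cols 5-6 -> outside (row miss)
  D: rows 1-2 cols 2-4 z=1 -> covers; best now D (z=1)
  E: rows 0-3 cols 2-3 z=5 -> covers; best now D (z=1)
Winner: D at z=1

Answer: D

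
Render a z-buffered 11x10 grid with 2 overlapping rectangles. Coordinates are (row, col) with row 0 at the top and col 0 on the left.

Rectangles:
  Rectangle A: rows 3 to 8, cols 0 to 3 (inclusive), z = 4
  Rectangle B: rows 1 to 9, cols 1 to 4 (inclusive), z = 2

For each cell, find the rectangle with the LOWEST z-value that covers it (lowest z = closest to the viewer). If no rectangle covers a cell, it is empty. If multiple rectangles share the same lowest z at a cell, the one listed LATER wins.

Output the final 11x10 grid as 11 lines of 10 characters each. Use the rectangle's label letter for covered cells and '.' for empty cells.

..........
.BBBB.....
.BBBB.....
ABBBB.....
ABBBB.....
ABBBB.....
ABBBB.....
ABBBB.....
ABBBB.....
.BBBB.....
..........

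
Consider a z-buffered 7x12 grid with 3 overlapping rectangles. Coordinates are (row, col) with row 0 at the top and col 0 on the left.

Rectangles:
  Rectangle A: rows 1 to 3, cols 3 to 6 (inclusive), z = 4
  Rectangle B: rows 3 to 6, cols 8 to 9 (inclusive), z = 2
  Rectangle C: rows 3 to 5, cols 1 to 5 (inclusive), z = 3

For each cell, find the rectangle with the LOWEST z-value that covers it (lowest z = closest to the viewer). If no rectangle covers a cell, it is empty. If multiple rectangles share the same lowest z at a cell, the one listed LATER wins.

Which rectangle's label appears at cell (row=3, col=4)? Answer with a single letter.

Check cell (3,4):
  A: rows 1-3 cols 3-6 z=4 -> covers; best now A (z=4)
  B: rows 3-6 cols 8-9 -> outside (col miss)
  C: rows 3-5 cols 1-5 z=3 -> covers; best now C (z=3)
Winner: C at z=3

Answer: C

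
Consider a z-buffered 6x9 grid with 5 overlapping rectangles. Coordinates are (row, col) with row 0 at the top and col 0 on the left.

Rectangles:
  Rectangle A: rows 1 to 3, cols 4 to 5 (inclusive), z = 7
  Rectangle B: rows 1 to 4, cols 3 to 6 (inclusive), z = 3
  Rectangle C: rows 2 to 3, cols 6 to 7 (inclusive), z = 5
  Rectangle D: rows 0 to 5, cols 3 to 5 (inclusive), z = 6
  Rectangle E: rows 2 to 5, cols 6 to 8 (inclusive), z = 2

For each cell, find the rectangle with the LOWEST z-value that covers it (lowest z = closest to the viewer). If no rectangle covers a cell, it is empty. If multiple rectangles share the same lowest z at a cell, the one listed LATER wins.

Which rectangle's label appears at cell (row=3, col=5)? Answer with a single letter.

Answer: B

Derivation:
Check cell (3,5):
  A: rows 1-3 cols 4-5 z=7 -> covers; best now A (z=7)
  B: rows 1-4 cols 3-6 z=3 -> covers; best now B (z=3)
  C: rows 2-3 cols 6-7 -> outside (col miss)
  D: rows 0-5 cols 3-5 z=6 -> covers; best now B (z=3)
  E: rows 2-5 cols 6-8 -> outside (col miss)
Winner: B at z=3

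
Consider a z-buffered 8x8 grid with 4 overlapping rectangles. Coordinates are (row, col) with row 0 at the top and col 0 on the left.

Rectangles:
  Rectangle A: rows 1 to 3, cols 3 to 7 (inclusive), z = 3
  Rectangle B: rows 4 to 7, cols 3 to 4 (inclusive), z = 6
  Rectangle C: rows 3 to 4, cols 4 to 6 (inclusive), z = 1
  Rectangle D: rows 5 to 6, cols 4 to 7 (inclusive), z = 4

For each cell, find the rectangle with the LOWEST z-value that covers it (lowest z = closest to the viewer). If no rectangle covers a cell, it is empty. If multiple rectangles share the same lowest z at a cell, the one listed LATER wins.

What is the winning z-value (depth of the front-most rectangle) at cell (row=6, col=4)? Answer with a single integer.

Answer: 4

Derivation:
Check cell (6,4):
  A: rows 1-3 cols 3-7 -> outside (row miss)
  B: rows 4-7 cols 3-4 z=6 -> covers; best now B (z=6)
  C: rows 3-4 cols 4-6 -> outside (row miss)
  D: rows 5-6 cols 4-7 z=4 -> covers; best now D (z=4)
Winner: D at z=4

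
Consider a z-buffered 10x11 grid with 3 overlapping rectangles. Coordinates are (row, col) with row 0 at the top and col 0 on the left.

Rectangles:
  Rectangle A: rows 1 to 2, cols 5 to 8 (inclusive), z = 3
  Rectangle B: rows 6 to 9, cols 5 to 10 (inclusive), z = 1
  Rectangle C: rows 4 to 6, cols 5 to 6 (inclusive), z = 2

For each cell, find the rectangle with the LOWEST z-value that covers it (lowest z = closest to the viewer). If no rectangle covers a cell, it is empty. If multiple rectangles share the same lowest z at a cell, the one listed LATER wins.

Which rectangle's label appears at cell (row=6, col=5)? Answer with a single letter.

Answer: B

Derivation:
Check cell (6,5):
  A: rows 1-2 cols 5-8 -> outside (row miss)
  B: rows 6-9 cols 5-10 z=1 -> covers; best now B (z=1)
  C: rows 4-6 cols 5-6 z=2 -> covers; best now B (z=1)
Winner: B at z=1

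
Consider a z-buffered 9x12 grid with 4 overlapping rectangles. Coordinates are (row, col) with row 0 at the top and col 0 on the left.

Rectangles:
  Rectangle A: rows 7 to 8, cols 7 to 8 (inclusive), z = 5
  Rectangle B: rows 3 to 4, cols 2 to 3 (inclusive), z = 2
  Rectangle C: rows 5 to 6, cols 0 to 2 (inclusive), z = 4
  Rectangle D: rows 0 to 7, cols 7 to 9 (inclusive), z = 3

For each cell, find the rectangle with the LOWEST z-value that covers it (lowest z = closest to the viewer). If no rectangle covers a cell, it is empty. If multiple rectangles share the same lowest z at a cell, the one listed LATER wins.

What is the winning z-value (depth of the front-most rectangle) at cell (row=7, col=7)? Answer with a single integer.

Answer: 3

Derivation:
Check cell (7,7):
  A: rows 7-8 cols 7-8 z=5 -> covers; best now A (z=5)
  B: rows 3-4 cols 2-3 -> outside (row miss)
  C: rows 5-6 cols 0-2 -> outside (row miss)
  D: rows 0-7 cols 7-9 z=3 -> covers; best now D (z=3)
Winner: D at z=3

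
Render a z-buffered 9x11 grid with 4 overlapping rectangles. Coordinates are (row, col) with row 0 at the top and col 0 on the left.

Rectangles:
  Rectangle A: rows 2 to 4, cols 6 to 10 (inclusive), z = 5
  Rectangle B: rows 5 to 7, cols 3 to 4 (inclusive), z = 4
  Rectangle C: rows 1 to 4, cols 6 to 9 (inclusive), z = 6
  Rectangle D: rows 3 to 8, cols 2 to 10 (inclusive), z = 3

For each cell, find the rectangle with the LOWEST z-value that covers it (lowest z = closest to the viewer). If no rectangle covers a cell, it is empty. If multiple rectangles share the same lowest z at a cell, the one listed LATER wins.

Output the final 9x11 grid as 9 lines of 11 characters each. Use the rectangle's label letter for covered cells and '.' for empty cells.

...........
......CCCC.
......AAAAA
..DDDDDDDDD
..DDDDDDDDD
..DDDDDDDDD
..DDDDDDDDD
..DDDDDDDDD
..DDDDDDDDD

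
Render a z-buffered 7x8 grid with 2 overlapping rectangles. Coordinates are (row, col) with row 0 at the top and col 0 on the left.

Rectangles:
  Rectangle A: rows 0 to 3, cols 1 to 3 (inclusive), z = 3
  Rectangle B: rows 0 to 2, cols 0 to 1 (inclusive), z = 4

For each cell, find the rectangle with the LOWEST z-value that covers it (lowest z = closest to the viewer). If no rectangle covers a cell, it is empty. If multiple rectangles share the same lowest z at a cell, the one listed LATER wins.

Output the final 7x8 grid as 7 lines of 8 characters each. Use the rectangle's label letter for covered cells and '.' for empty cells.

BAAA....
BAAA....
BAAA....
.AAA....
........
........
........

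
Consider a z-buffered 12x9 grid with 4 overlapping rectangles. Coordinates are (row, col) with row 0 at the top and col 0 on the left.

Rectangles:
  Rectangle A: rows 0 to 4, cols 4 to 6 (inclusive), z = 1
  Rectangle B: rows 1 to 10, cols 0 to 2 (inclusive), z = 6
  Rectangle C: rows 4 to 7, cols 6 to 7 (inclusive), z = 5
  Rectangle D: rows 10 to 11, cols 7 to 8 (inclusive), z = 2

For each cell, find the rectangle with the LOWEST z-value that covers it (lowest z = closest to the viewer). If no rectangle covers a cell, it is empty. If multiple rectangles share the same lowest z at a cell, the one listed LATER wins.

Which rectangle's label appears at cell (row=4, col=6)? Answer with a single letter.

Answer: A

Derivation:
Check cell (4,6):
  A: rows 0-4 cols 4-6 z=1 -> covers; best now A (z=1)
  B: rows 1-10 cols 0-2 -> outside (col miss)
  C: rows 4-7 cols 6-7 z=5 -> covers; best now A (z=1)
  D: rows 10-11 cols 7-8 -> outside (row miss)
Winner: A at z=1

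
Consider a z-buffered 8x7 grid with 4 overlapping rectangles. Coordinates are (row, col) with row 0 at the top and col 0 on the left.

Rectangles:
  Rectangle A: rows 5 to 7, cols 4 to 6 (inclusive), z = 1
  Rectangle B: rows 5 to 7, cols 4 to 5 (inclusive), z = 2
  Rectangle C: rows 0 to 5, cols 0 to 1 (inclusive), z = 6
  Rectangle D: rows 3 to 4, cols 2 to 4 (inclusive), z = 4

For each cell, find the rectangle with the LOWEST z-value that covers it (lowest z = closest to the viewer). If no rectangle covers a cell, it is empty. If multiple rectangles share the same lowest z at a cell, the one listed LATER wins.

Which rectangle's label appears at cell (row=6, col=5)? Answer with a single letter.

Answer: A

Derivation:
Check cell (6,5):
  A: rows 5-7 cols 4-6 z=1 -> covers; best now A (z=1)
  B: rows 5-7 cols 4-5 z=2 -> covers; best now A (z=1)
  C: rows 0-5 cols 0-1 -> outside (row miss)
  D: rows 3-4 cols 2-4 -> outside (row miss)
Winner: A at z=1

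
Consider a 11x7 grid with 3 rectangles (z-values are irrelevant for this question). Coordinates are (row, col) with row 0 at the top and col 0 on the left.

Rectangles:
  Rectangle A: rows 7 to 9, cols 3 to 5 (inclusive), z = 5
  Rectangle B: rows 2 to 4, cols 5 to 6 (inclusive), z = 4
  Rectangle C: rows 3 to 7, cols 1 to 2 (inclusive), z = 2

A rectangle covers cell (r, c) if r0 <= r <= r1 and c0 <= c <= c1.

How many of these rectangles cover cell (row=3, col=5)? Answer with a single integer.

Answer: 1

Derivation:
Check cell (3,5):
  A: rows 7-9 cols 3-5 -> outside (row miss)
  B: rows 2-4 cols 5-6 -> covers
  C: rows 3-7 cols 1-2 -> outside (col miss)
Count covering = 1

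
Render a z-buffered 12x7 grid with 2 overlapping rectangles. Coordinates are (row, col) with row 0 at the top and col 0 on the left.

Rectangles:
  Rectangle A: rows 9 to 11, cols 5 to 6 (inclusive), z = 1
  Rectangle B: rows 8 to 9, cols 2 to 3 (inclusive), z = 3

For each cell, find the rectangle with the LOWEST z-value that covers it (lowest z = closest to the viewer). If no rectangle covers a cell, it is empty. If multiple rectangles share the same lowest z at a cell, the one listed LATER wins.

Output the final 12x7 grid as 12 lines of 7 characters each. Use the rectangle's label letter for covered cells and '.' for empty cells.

.......
.......
.......
.......
.......
.......
.......
.......
..BB...
..BB.AA
.....AA
.....AA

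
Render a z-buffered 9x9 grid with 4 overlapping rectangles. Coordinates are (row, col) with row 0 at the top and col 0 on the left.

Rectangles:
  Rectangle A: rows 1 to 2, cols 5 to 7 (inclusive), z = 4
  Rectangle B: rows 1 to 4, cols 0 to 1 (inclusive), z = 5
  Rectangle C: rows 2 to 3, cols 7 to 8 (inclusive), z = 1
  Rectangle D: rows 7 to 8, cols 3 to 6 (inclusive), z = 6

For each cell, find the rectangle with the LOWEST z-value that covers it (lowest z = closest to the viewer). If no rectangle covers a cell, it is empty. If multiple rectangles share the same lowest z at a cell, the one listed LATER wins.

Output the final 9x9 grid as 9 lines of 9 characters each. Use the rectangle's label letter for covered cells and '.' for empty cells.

.........
BB...AAA.
BB...AACC
BB.....CC
BB.......
.........
.........
...DDDD..
...DDDD..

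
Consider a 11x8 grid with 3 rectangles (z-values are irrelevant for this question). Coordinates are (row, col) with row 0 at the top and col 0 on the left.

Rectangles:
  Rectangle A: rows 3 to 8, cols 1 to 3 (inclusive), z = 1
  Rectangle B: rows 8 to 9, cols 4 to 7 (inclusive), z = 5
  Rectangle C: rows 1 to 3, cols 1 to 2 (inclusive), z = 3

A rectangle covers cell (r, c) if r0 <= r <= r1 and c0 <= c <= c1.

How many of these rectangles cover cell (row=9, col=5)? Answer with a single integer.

Check cell (9,5):
  A: rows 3-8 cols 1-3 -> outside (row miss)
  B: rows 8-9 cols 4-7 -> covers
  C: rows 1-3 cols 1-2 -> outside (row miss)
Count covering = 1

Answer: 1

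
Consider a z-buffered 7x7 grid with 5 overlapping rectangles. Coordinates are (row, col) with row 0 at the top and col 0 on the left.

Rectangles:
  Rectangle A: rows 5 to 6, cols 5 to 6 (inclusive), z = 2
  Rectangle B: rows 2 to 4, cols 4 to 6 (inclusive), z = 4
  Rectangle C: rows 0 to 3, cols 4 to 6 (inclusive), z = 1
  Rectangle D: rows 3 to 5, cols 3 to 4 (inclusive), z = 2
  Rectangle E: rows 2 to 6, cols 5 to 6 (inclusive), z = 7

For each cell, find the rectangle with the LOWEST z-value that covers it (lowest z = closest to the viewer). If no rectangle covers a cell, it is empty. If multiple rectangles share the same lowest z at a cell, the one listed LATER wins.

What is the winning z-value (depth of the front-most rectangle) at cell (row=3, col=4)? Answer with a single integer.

Answer: 1

Derivation:
Check cell (3,4):
  A: rows 5-6 cols 5-6 -> outside (row miss)
  B: rows 2-4 cols 4-6 z=4 -> covers; best now B (z=4)
  C: rows 0-3 cols 4-6 z=1 -> covers; best now C (z=1)
  D: rows 3-5 cols 3-4 z=2 -> covers; best now C (z=1)
  E: rows 2-6 cols 5-6 -> outside (col miss)
Winner: C at z=1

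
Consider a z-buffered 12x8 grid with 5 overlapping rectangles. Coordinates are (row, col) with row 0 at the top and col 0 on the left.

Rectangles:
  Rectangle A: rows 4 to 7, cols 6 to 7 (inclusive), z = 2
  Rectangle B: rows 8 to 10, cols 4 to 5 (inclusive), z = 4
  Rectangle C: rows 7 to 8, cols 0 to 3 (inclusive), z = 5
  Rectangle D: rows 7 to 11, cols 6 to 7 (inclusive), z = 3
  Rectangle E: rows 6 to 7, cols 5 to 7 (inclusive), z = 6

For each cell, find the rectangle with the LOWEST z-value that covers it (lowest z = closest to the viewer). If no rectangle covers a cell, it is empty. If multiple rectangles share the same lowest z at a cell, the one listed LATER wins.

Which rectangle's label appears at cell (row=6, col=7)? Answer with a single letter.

Answer: A

Derivation:
Check cell (6,7):
  A: rows 4-7 cols 6-7 z=2 -> covers; best now A (z=2)
  B: rows 8-10 cols 4-5 -> outside (row miss)
  C: rows 7-8 cols 0-3 -> outside (row miss)
  D: rows 7-11 cols 6-7 -> outside (row miss)
  E: rows 6-7 cols 5-7 z=6 -> covers; best now A (z=2)
Winner: A at z=2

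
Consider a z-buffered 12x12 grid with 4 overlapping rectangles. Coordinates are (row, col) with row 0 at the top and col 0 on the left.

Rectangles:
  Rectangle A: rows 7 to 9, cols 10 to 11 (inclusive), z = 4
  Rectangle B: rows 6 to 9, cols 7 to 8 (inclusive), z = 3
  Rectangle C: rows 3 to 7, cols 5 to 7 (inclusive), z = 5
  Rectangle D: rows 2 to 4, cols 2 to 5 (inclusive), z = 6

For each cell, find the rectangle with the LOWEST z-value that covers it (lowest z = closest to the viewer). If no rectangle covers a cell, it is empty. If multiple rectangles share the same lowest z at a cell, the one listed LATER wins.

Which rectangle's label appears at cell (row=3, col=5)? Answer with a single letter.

Check cell (3,5):
  A: rows 7-9 cols 10-11 -> outside (row miss)
  B: rows 6-9 cols 7-8 -> outside (row miss)
  C: rows 3-7 cols 5-7 z=5 -> covers; best now C (z=5)
  D: rows 2-4 cols 2-5 z=6 -> covers; best now C (z=5)
Winner: C at z=5

Answer: C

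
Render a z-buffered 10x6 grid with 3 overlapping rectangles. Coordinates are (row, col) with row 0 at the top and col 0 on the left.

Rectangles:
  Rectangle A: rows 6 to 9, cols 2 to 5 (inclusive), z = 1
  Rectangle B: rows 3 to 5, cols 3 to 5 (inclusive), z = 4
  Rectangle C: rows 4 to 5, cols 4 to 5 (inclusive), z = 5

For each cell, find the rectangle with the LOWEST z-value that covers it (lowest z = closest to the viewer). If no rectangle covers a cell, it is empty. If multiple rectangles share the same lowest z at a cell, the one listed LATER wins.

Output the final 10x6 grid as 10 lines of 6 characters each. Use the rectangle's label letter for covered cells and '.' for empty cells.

......
......
......
...BBB
...BBB
...BBB
..AAAA
..AAAA
..AAAA
..AAAA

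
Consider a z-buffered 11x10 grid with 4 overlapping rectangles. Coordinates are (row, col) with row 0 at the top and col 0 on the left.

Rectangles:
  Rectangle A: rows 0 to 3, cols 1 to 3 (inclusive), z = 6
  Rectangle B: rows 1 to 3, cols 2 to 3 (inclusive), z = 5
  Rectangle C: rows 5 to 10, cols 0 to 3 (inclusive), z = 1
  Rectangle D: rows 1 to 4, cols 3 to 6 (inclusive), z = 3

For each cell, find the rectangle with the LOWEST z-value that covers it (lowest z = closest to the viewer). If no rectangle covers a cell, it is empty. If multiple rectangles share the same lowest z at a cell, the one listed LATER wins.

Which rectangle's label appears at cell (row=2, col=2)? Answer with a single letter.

Answer: B

Derivation:
Check cell (2,2):
  A: rows 0-3 cols 1-3 z=6 -> covers; best now A (z=6)
  B: rows 1-3 cols 2-3 z=5 -> covers; best now B (z=5)
  C: rows 5-10 cols 0-3 -> outside (row miss)
  D: rows 1-4 cols 3-6 -> outside (col miss)
Winner: B at z=5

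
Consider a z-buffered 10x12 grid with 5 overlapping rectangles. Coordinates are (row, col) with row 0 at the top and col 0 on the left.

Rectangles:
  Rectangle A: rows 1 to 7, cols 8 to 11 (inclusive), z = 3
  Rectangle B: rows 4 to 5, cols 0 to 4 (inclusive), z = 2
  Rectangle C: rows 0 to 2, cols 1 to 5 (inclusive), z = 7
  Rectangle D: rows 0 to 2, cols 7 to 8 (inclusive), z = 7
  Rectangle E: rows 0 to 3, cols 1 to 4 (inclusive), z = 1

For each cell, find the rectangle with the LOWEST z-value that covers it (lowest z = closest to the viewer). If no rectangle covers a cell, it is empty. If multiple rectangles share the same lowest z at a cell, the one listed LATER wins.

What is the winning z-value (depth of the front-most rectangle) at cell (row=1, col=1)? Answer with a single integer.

Check cell (1,1):
  A: rows 1-7 cols 8-11 -> outside (col miss)
  B: rows 4-5 cols 0-4 -> outside (row miss)
  C: rows 0-2 cols 1-5 z=7 -> covers; best now C (z=7)
  D: rows 0-2 cols 7-8 -> outside (col miss)
  E: rows 0-3 cols 1-4 z=1 -> covers; best now E (z=1)
Winner: E at z=1

Answer: 1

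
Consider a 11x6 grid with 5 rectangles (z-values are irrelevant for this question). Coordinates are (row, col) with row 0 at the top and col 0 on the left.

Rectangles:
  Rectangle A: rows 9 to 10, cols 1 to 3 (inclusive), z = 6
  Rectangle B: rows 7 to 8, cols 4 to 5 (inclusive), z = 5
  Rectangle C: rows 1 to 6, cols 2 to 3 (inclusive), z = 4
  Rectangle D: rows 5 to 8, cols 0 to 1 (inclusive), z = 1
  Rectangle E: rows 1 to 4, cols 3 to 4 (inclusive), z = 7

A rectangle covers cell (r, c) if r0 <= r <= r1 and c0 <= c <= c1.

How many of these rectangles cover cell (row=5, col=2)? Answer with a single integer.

Check cell (5,2):
  A: rows 9-10 cols 1-3 -> outside (row miss)
  B: rows 7-8 cols 4-5 -> outside (row miss)
  C: rows 1-6 cols 2-3 -> covers
  D: rows 5-8 cols 0-1 -> outside (col miss)
  E: rows 1-4 cols 3-4 -> outside (row miss)
Count covering = 1

Answer: 1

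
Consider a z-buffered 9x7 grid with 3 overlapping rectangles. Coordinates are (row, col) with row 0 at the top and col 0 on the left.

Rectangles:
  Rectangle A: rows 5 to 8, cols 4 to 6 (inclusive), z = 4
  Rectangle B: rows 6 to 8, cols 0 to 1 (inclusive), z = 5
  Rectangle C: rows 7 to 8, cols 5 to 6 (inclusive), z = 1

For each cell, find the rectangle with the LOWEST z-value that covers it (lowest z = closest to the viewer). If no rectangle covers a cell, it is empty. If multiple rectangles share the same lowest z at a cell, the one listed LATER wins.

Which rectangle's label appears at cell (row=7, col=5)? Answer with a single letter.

Answer: C

Derivation:
Check cell (7,5):
  A: rows 5-8 cols 4-6 z=4 -> covers; best now A (z=4)
  B: rows 6-8 cols 0-1 -> outside (col miss)
  C: rows 7-8 cols 5-6 z=1 -> covers; best now C (z=1)
Winner: C at z=1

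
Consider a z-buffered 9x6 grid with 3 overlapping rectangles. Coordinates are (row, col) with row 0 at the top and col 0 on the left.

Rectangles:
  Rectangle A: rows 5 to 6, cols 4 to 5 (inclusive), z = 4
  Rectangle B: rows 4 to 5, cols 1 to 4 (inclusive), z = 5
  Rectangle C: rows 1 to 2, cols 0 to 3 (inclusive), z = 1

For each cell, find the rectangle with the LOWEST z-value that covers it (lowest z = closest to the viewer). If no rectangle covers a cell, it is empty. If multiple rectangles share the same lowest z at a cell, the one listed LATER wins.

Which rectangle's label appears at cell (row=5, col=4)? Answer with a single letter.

Answer: A

Derivation:
Check cell (5,4):
  A: rows 5-6 cols 4-5 z=4 -> covers; best now A (z=4)
  B: rows 4-5 cols 1-4 z=5 -> covers; best now A (z=4)
  C: rows 1-2 cols 0-3 -> outside (row miss)
Winner: A at z=4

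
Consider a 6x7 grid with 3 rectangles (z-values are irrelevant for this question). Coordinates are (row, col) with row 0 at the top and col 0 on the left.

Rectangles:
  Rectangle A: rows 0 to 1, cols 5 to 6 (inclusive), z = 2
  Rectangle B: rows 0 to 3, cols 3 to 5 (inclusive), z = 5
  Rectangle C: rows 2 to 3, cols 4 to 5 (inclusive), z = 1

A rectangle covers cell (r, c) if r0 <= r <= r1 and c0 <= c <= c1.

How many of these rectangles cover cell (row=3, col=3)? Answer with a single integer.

Check cell (3,3):
  A: rows 0-1 cols 5-6 -> outside (row miss)
  B: rows 0-3 cols 3-5 -> covers
  C: rows 2-3 cols 4-5 -> outside (col miss)
Count covering = 1

Answer: 1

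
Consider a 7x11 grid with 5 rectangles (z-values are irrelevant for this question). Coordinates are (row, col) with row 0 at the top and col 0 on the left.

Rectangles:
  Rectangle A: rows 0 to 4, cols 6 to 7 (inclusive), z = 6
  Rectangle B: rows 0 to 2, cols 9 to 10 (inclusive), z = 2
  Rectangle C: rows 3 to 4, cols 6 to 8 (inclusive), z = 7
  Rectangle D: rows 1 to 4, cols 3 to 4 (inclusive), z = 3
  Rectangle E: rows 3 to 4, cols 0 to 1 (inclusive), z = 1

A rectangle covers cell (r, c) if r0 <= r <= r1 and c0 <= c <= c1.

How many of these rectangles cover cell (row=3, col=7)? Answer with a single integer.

Check cell (3,7):
  A: rows 0-4 cols 6-7 -> covers
  B: rows 0-2 cols 9-10 -> outside (row miss)
  C: rows 3-4 cols 6-8 -> covers
  D: rows 1-4 cols 3-4 -> outside (col miss)
  E: rows 3-4 cols 0-1 -> outside (col miss)
Count covering = 2

Answer: 2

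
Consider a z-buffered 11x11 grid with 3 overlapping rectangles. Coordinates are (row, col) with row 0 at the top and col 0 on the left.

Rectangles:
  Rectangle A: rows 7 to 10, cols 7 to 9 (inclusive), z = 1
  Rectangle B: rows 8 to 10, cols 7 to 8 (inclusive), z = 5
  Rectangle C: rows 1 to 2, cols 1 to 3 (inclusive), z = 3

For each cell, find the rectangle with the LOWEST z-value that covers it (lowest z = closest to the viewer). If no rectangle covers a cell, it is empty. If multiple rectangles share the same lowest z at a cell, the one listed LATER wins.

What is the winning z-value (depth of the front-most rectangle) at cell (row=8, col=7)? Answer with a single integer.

Answer: 1

Derivation:
Check cell (8,7):
  A: rows 7-10 cols 7-9 z=1 -> covers; best now A (z=1)
  B: rows 8-10 cols 7-8 z=5 -> covers; best now A (z=1)
  C: rows 1-2 cols 1-3 -> outside (row miss)
Winner: A at z=1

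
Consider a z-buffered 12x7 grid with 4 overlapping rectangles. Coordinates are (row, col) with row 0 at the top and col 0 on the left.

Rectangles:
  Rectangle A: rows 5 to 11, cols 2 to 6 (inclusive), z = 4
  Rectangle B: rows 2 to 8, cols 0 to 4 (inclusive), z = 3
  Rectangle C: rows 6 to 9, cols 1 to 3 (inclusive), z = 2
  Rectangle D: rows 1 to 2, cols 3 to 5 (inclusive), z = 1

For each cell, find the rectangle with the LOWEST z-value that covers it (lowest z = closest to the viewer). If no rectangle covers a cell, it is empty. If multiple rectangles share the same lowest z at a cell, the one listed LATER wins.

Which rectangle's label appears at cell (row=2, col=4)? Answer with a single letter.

Check cell (2,4):
  A: rows 5-11 cols 2-6 -> outside (row miss)
  B: rows 2-8 cols 0-4 z=3 -> covers; best now B (z=3)
  C: rows 6-9 cols 1-3 -> outside (row miss)
  D: rows 1-2 cols 3-5 z=1 -> covers; best now D (z=1)
Winner: D at z=1

Answer: D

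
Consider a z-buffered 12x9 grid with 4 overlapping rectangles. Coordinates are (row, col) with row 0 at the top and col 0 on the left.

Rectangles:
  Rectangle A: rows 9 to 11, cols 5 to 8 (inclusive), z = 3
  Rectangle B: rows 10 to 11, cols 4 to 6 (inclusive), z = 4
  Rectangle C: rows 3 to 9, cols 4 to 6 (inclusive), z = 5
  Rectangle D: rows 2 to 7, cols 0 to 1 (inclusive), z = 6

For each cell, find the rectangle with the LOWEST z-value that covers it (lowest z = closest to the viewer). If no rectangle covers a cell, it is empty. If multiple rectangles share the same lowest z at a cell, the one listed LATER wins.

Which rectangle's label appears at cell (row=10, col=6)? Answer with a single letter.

Check cell (10,6):
  A: rows 9-11 cols 5-8 z=3 -> covers; best now A (z=3)
  B: rows 10-11 cols 4-6 z=4 -> covers; best now A (z=3)
  C: rows 3-9 cols 4-6 -> outside (row miss)
  D: rows 2-7 cols 0-1 -> outside (row miss)
Winner: A at z=3

Answer: A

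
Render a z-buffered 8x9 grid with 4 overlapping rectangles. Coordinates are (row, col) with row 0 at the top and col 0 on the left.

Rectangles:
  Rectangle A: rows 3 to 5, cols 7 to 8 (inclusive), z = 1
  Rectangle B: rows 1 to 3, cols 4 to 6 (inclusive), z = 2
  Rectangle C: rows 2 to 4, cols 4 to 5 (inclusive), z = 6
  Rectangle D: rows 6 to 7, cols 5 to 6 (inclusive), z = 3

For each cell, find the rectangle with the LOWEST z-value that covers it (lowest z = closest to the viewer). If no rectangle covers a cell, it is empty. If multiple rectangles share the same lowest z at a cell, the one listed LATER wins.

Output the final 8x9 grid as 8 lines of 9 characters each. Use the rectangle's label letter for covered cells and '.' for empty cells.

.........
....BBB..
....BBB..
....BBBAA
....CC.AA
.......AA
.....DD..
.....DD..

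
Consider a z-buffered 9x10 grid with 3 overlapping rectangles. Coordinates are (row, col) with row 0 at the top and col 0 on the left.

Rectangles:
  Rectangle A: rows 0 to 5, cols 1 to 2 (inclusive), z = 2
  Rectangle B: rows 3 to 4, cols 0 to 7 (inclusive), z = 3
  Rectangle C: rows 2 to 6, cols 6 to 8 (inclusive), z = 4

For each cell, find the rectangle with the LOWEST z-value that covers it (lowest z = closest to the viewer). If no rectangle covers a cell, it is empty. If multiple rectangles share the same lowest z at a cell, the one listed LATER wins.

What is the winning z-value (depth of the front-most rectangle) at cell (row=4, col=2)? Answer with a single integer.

Answer: 2

Derivation:
Check cell (4,2):
  A: rows 0-5 cols 1-2 z=2 -> covers; best now A (z=2)
  B: rows 3-4 cols 0-7 z=3 -> covers; best now A (z=2)
  C: rows 2-6 cols 6-8 -> outside (col miss)
Winner: A at z=2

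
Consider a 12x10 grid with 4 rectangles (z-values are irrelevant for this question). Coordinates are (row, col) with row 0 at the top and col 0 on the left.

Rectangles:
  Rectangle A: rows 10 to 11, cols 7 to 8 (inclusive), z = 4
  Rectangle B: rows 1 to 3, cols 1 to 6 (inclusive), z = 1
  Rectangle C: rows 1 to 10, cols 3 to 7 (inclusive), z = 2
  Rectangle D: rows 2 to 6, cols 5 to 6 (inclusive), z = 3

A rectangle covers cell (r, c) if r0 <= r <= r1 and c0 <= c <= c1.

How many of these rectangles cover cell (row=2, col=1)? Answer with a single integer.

Answer: 1

Derivation:
Check cell (2,1):
  A: rows 10-11 cols 7-8 -> outside (row miss)
  B: rows 1-3 cols 1-6 -> covers
  C: rows 1-10 cols 3-7 -> outside (col miss)
  D: rows 2-6 cols 5-6 -> outside (col miss)
Count covering = 1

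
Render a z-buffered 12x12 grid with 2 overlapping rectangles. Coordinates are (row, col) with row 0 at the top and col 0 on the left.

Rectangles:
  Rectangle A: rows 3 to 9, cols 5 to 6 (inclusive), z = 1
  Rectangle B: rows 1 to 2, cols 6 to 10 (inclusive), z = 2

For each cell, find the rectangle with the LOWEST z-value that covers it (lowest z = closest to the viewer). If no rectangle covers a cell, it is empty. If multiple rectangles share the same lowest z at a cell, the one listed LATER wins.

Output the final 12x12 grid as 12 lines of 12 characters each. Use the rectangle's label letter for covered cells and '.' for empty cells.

............
......BBBBB.
......BBBBB.
.....AA.....
.....AA.....
.....AA.....
.....AA.....
.....AA.....
.....AA.....
.....AA.....
............
............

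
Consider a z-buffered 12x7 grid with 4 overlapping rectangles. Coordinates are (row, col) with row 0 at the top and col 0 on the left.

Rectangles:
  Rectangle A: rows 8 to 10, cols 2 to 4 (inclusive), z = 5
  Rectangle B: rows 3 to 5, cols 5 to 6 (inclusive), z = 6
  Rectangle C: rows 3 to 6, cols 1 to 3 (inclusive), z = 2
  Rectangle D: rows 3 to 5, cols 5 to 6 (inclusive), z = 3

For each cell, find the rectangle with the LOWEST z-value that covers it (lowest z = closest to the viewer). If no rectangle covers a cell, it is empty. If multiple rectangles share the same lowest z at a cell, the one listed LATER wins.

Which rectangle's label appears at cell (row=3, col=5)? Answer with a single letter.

Answer: D

Derivation:
Check cell (3,5):
  A: rows 8-10 cols 2-4 -> outside (row miss)
  B: rows 3-5 cols 5-6 z=6 -> covers; best now B (z=6)
  C: rows 3-6 cols 1-3 -> outside (col miss)
  D: rows 3-5 cols 5-6 z=3 -> covers; best now D (z=3)
Winner: D at z=3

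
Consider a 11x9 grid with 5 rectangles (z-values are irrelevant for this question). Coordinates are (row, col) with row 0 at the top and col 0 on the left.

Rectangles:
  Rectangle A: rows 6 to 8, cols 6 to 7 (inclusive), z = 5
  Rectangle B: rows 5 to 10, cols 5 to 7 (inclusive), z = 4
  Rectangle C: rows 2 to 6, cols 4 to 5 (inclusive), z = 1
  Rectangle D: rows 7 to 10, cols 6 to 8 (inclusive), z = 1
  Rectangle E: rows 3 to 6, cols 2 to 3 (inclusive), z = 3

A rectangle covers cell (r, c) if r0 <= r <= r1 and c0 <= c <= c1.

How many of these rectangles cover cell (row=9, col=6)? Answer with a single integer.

Answer: 2

Derivation:
Check cell (9,6):
  A: rows 6-8 cols 6-7 -> outside (row miss)
  B: rows 5-10 cols 5-7 -> covers
  C: rows 2-6 cols 4-5 -> outside (row miss)
  D: rows 7-10 cols 6-8 -> covers
  E: rows 3-6 cols 2-3 -> outside (row miss)
Count covering = 2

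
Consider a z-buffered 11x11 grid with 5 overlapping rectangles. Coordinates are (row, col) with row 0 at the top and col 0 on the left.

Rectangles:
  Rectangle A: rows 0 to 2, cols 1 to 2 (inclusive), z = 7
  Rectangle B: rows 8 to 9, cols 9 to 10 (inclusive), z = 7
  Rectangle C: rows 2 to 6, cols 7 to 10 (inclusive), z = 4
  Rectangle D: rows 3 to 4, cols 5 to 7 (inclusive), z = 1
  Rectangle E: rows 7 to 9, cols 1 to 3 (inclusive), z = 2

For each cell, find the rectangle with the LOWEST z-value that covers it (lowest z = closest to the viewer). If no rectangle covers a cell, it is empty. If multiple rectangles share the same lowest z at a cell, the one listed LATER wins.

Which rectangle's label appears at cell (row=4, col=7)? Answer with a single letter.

Check cell (4,7):
  A: rows 0-2 cols 1-2 -> outside (row miss)
  B: rows 8-9 cols 9-10 -> outside (row miss)
  C: rows 2-6 cols 7-10 z=4 -> covers; best now C (z=4)
  D: rows 3-4 cols 5-7 z=1 -> covers; best now D (z=1)
  E: rows 7-9 cols 1-3 -> outside (row miss)
Winner: D at z=1

Answer: D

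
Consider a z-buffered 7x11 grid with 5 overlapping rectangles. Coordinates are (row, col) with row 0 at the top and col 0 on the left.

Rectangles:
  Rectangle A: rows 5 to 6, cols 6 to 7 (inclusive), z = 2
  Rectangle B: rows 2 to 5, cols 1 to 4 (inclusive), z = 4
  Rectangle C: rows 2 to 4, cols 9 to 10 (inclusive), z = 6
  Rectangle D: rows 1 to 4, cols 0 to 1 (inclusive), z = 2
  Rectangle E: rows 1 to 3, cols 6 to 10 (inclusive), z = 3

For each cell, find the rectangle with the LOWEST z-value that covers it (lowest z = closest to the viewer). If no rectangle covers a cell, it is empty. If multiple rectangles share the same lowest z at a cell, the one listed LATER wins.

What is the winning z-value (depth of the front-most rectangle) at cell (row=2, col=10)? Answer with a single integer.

Check cell (2,10):
  A: rows 5-6 cols 6-7 -> outside (row miss)
  B: rows 2-5 cols 1-4 -> outside (col miss)
  C: rows 2-4 cols 9-10 z=6 -> covers; best now C (z=6)
  D: rows 1-4 cols 0-1 -> outside (col miss)
  E: rows 1-3 cols 6-10 z=3 -> covers; best now E (z=3)
Winner: E at z=3

Answer: 3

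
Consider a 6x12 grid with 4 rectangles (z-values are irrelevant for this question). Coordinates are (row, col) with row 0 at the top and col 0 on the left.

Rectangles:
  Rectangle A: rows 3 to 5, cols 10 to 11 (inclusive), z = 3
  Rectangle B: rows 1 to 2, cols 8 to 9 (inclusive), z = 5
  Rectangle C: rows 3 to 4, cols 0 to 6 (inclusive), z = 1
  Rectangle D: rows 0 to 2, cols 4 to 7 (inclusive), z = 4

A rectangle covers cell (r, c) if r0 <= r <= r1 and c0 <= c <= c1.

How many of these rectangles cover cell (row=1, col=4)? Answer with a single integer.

Answer: 1

Derivation:
Check cell (1,4):
  A: rows 3-5 cols 10-11 -> outside (row miss)
  B: rows 1-2 cols 8-9 -> outside (col miss)
  C: rows 3-4 cols 0-6 -> outside (row miss)
  D: rows 0-2 cols 4-7 -> covers
Count covering = 1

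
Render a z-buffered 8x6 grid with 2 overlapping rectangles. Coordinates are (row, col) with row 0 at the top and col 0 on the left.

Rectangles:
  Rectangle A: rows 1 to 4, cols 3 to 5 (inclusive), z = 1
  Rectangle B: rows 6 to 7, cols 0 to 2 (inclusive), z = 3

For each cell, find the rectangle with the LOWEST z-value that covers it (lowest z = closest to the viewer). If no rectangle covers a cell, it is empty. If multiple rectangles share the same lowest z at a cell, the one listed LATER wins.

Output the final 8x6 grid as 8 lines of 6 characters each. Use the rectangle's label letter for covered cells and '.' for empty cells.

......
...AAA
...AAA
...AAA
...AAA
......
BBB...
BBB...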